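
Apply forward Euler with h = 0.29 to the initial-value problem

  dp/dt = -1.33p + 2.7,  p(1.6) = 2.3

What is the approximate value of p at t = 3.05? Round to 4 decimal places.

Euler: p_{n+1} = p_n + h·f(t_n, p_n).
t=1.600000, p=2.300000: f=-0.359000 → p ← 2.300000 + 0.29·(-0.359000) = 2.195890
t=1.890000, p=2.195890: f=-0.220534 → p ← 2.195890 + 0.29·(-0.220534) = 2.131935
t=2.180000, p=2.131935: f=-0.135474 → p ← 2.131935 + 0.29·(-0.135474) = 2.092648
t=2.470000, p=2.092648: f=-0.083222 → p ← 2.092648 + 0.29·(-0.083222) = 2.068514
t=2.760000, p=2.068514: f=-0.051123 → p ← 2.068514 + 0.29·(-0.051123) = 2.053688
p(3.05) ≈ 2.0537

2.0537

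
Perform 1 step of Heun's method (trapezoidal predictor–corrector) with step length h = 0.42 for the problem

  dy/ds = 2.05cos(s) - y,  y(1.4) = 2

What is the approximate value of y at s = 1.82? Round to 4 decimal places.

Heun: k1 = f(s_n, y_n); k2 = f(s_n + h, y_n + h·k1); y_{n+1} = y_n + (h/2)·(k1 + k2).
s=1.400000, y=2.000000:
  k1 = f(1.400000, 2.000000) = -1.651567
  k2 = f(1.820000, 1.306342) = -1.811938
  y ← 2.000000 + (0.42/2)·(-1.651567 + (-1.811938)) = 1.272664
y(1.82) ≈ 1.2727

1.2727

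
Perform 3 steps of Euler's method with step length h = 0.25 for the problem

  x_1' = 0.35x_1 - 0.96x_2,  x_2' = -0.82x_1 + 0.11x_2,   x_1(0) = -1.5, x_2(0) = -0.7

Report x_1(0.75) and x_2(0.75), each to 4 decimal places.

-1.5935, 0.1795

Euler on (x_1,x_2): x_1_{n+1} = x_1_n + h·x_1', x_2_{n+1} = x_2_n + h·x_2'.
0.000000: (-1.500000, -0.700000); f=(0.147000, 1.153000) → (-1.463250, -0.411750)
0.250000: (-1.463250, -0.411750); f=(-0.116858, 1.154573) → (-1.492464, -0.123107)
0.500000: (-1.492464, -0.123107); f=(-0.404180, 1.210279) → (-1.593509, 0.179463)
(x_1(0.75), x_2(0.75)) ≈ (-1.5935, 0.1795)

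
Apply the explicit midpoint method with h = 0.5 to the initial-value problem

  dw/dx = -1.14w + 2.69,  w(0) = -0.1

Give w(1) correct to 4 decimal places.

Midpoint: k1 = f(x_n, w_n); k2 = f(x_n + h/2, w_n + (h/2)·k1); w_{n+1} = w_n + h·k2.
x=0.000000, w=-0.100000:
  k1 = f(0.000000, -0.100000) = 2.804000
  k2 = f(0.250000, 0.601000) = 2.004860
  w ← -0.100000 + 0.5·2.004860 = 0.902430
x=0.500000, w=0.902430:
  k1 = f(0.500000, 0.902430) = 1.661230
  k2 = f(0.750000, 1.317737) = 1.187779
  w ← 0.902430 + 0.5·1.187779 = 1.496320
w(1) ≈ 1.4963

1.4963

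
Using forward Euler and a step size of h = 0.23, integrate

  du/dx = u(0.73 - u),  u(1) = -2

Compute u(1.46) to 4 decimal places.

-6.2405

Euler: u_{n+1} = u_n + h·f(x_n, u_n).
x=1.000000, u=-2.000000: f=-5.460000 → u ← -2.000000 + 0.23·(-5.460000) = -3.255800
x=1.230000, u=-3.255800: f=-12.976968 → u ← -3.255800 + 0.23·(-12.976968) = -6.240503
u(1.46) ≈ -6.2405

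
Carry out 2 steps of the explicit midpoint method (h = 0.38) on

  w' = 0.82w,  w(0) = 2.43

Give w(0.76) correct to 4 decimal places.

4.4955

Midpoint: k1 = f(t_n, w_n); k2 = f(t_n + h/2, w_n + (h/2)·k1); w_{n+1} = w_n + h·k2.
t=0.000000, w=2.430000:
  k1 = f(0.000000, 2.430000) = 1.992600
  k2 = f(0.190000, 2.808594) = 2.303047
  w ← 2.430000 + 0.38·2.303047 = 3.305158
t=0.380000, w=3.305158:
  k1 = f(0.380000, 3.305158) = 2.710229
  k2 = f(0.570000, 3.820101) = 3.132483
  w ← 3.305158 + 0.38·3.132483 = 4.495502
w(0.76) ≈ 4.4955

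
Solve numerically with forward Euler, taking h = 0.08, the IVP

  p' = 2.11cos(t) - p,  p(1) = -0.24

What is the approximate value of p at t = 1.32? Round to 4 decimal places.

0.0833

Euler: p_{n+1} = p_n + h·f(t_n, p_n).
t=1.000000, p=-0.240000: f=1.380038 → p ← -0.240000 + 0.08·1.380038 = -0.129597
t=1.080000, p=-0.129597: f=1.124100 → p ← -0.129597 + 0.08·1.124100 = -0.039669
t=1.160000, p=-0.039669: f=0.882275 → p ← -0.039669 + 0.08·0.882275 = 0.030913
t=1.240000, p=0.030913: f=0.654407 → p ← 0.030913 + 0.08·0.654407 = 0.083266
p(1.32) ≈ 0.0833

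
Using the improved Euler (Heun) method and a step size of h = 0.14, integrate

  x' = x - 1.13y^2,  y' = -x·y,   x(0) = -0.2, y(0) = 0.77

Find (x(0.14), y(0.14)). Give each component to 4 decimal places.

Heun on (x,y): k1 = f(t_n, state_n); k2 = f(t_n + h, state_n + h·k1); state_{n+1} = state_n + (h/2)·(k1 + k2).
0.000000: (-0.200000, 0.770000)
  k1 = (-0.869977, 0.154000)
  predictor → (-0.321797, 0.791560)
  k2 = (-1.029818, 0.254721)
  → (-0.332986, 0.798611)
(x(0.14), y(0.14)) ≈ (-0.3330, 0.7986)

-0.3330, 0.7986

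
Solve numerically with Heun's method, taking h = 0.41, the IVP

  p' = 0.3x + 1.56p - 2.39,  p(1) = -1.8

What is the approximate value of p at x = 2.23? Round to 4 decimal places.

Heun: k1 = f(x_n, p_n); k2 = f(x_n + h, p_n + h·k1); p_{n+1} = p_n + (h/2)·(k1 + k2).
x=1.000000, p=-1.800000:
  k1 = f(1.000000, -1.800000) = -4.898000
  k2 = f(1.410000, -3.808180) = -7.907761
  p ← -1.800000 + (0.41/2)·(-4.898000 + (-7.907761)) = -4.425181
x=1.410000, p=-4.425181:
  k1 = f(1.410000, -4.425181) = -8.870282
  k2 = f(1.820000, -8.061997) = -14.420715
  p ← -4.425181 + (0.41/2)·(-8.870282 + (-14.420715)) = -9.199835
x=1.820000, p=-9.199835:
  k1 = f(1.820000, -9.199835) = -16.195743
  k2 = f(2.230000, -15.840090) = -26.431541
  p ← -9.199835 + (0.41/2)·(-16.195743 + (-26.431541)) = -17.938429
p(2.23) ≈ -17.9384

-17.9384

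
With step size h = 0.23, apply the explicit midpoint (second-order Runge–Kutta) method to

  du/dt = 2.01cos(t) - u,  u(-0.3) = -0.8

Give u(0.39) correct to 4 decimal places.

Midpoint: k1 = f(t_n, u_n); k2 = f(t_n + h/2, u_n + (h/2)·k1); u_{n+1} = u_n + h·k2.
t=-0.300000, u=-0.800000:
  k1 = f(-0.300000, -0.800000) = 2.720226
  k2 = f(-0.185000, -0.487174) = 2.462876
  u ← -0.800000 + 0.23·2.462876 = -0.233539
t=-0.070000, u=-0.233539:
  k1 = f(-0.070000, -0.233539) = 2.238616
  k2 = f(0.045000, 0.023902) = 1.984063
  u ← -0.233539 + 0.23·1.984063 = 0.222796
t=0.160000, u=0.222796:
  k1 = f(0.160000, 0.222796) = 1.761531
  k2 = f(0.275000, 0.425372) = 1.509103
  u ← 0.222796 + 0.23·1.509103 = 0.569890
u(0.39) ≈ 0.5699

0.5699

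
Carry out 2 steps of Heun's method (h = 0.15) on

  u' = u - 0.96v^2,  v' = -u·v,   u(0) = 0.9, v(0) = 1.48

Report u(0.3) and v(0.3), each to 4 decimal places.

Heun on (u,v): k1 = f(t_n, state_n); k2 = f(t_n + h, state_n + h·k1); state_{n+1} = state_n + (h/2)·(k1 + k2).
0.000000: (0.900000, 1.480000)
  k1 = (-1.202784, -1.332000)
  predictor → (0.719582, 1.280200)
  k2 = (-0.853773, -0.921209)
  → (0.745758, 1.311009)
0.150000: (0.745758, 1.311009)
  k1 = (-0.904237, -0.977696)
  predictor → (0.610123, 1.164355)
  k2 = (-0.691371, -0.710399)
  → (0.626088, 1.184402)
(u(0.3), v(0.3)) ≈ (0.6261, 1.1844)

0.6261, 1.1844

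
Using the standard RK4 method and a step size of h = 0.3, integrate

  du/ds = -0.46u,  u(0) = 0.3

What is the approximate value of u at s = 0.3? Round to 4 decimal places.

RK4: k1 = f(s_n, u_n); k2 = f(s_n + h/2, u_n + (h/2)·k1); k3 = f(s_n + h/2, u_n + (h/2)·k2); k4 = f(s_n + h, u_n + h·k3); u_{n+1} = u_n + (h/6)·(k1 + 2k2 + 2k3 + k4).
s=0.000000, u=0.300000:
  k1 = f(0.000000, 0.300000) = -0.138000
  k2 = f(0.150000, 0.279300) = -0.128478
  k3 = f(0.150000, 0.280728) = -0.129135
  k4 = f(0.300000, 0.261259) = -0.120179
  u ← 0.300000 + (0.3/6)·(k1 + 2k2 + 2k3 + k4) = 0.261330
u(0.3) ≈ 0.2613

0.2613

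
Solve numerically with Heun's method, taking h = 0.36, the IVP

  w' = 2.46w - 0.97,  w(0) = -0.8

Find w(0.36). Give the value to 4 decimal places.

Heun: k1 = f(t_n, w_n); k2 = f(t_n + h, w_n + h·k1); w_{n+1} = w_n + (h/2)·(k1 + k2).
t=0.000000, w=-0.800000:
  k1 = f(0.000000, -0.800000) = -2.938000
  k2 = f(0.360000, -1.857680) = -5.539893
  w ← -0.800000 + (0.36/2)·(-2.938000 + (-5.539893)) = -2.326021
w(0.36) ≈ -2.3260

-2.3260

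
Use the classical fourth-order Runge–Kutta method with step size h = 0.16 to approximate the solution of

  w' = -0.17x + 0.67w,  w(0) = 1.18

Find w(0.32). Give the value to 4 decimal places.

1.4528

RK4: k1 = f(x_n, w_n); k2 = f(x_n + h/2, w_n + (h/2)·k1); k3 = f(x_n + h/2, w_n + (h/2)·k2); k4 = f(x_n + h, w_n + h·k3); w_{n+1} = w_n + (h/6)·(k1 + 2k2 + 2k3 + k4).
x=0.000000, w=1.180000:
  k1 = f(0.000000, 1.180000) = 0.790600
  k2 = f(0.080000, 1.243248) = 0.819376
  k3 = f(0.080000, 1.245550) = 0.820919
  k4 = f(0.160000, 1.311347) = 0.851402
  w ← 1.180000 + (0.16/6)·(k1 + 2k2 + 2k3 + k4) = 1.311269
x=0.160000, w=1.311269:
  k1 = f(0.160000, 1.311269) = 0.851350
  k2 = f(0.240000, 1.379377) = 0.883383
  k3 = f(0.240000, 1.381940) = 0.885100
  k4 = f(0.320000, 1.452885) = 0.919033
  w ← 1.311269 + (0.16/6)·(k1 + 2k2 + 2k3 + k4) = 1.452798
w(0.32) ≈ 1.4528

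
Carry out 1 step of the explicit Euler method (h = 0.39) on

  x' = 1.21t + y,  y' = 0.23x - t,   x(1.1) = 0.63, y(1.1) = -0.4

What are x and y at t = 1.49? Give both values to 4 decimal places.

Euler on (x,y): x_{n+1} = x_n + h·x', y_{n+1} = y_n + h·y'.
1.100000: (0.630000, -0.400000); f=(0.931000, -0.955100) → (0.993090, -0.772489)
(x(1.49), y(1.49)) ≈ (0.9931, -0.7725)

0.9931, -0.7725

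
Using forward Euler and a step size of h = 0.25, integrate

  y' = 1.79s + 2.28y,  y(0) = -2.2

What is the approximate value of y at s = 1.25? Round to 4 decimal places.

-19.0267

Euler: y_{n+1} = y_n + h·f(s_n, y_n).
s=0.000000, y=-2.200000: f=-5.016000 → y ← -2.200000 + 0.25·(-5.016000) = -3.454000
s=0.250000, y=-3.454000: f=-7.427620 → y ← -3.454000 + 0.25·(-7.427620) = -5.310905
s=0.500000, y=-5.310905: f=-11.213863 → y ← -5.310905 + 0.25·(-11.213863) = -8.114371
s=0.750000, y=-8.114371: f=-17.158266 → y ← -8.114371 + 0.25·(-17.158266) = -12.403937
s=1.000000, y=-12.403937: f=-26.490977 → y ← -12.403937 + 0.25·(-26.490977) = -19.026681
y(1.25) ≈ -19.0267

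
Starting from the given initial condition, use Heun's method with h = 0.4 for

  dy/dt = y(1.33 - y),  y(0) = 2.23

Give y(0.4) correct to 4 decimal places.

Heun: k1 = f(t_n, y_n); k2 = f(t_n + h, y_n + h·k1); y_{n+1} = y_n + (h/2)·(k1 + k2).
t=0.000000, y=2.230000:
  k1 = f(0.000000, 2.230000) = -2.007000
  k2 = f(0.400000, 1.427200) = -0.138724
  y ← 2.230000 + (0.4/2)·(-2.007000 + (-0.138724)) = 1.800855
y(0.4) ≈ 1.8009

1.8009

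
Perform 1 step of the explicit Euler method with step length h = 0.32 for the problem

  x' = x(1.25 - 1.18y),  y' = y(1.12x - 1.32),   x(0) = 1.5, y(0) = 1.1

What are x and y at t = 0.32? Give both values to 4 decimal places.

1.4770, 1.2267

Euler on (x,y): x_{n+1} = x_n + h·x', y_{n+1} = y_n + h·y'.
0.000000: (1.500000, 1.100000); f=(-0.072000, 0.396000) → (1.476960, 1.226720)
(x(0.32), y(0.32)) ≈ (1.4770, 1.2267)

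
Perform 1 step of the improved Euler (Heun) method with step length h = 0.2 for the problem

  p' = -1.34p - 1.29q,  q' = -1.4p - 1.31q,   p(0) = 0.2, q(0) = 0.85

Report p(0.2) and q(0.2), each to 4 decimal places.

Heun on (p,q): k1 = f(t_n, state_n); k2 = f(t_n + h, state_n + h·k1); state_{n+1} = state_n + (h/2)·(k1 + k2).
0.000000: (0.200000, 0.850000)
  k1 = (-1.364500, -1.393500)
  predictor → (-0.072900, 0.571300)
  k2 = (-0.639291, -0.646343)
  → (-0.000379, 0.646016)
(p(0.2), q(0.2)) ≈ (-0.0004, 0.6460)

-0.0004, 0.6460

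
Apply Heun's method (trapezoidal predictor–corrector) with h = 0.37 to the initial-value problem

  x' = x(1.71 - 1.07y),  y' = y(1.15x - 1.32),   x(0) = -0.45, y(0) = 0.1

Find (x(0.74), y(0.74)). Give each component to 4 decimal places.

-1.4605, 0.0265

Heun on (x,y): k1 = f(s_n, state_n); k2 = f(s_n + h, state_n + h·k1); state_{n+1} = state_n + (h/2)·(k1 + k2).
0.000000: (-0.450000, 0.100000)
  k1 = (-0.721350, -0.183750)
  predictor → (-0.716900, 0.032013)
  k2 = (-1.201342, -0.068649)
  → (-0.805698, 0.053306)
0.370000: (-0.805698, 0.053306)
  k1 = (-1.331788, -0.119755)
  predictor → (-1.298460, 0.008997)
  k2 = (-2.207866, -0.025310)
  → (-1.460534, 0.026469)
(x(0.74), y(0.74)) ≈ (-1.4605, 0.0265)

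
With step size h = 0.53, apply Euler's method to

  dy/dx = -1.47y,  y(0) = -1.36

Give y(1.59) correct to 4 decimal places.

Euler: y_{n+1} = y_n + h·f(x_n, y_n).
x=0.000000, y=-1.360000: f=1.999200 → y ← -1.360000 + 0.53·1.999200 = -0.300424
x=0.530000, y=-0.300424: f=0.441623 → y ← -0.300424 + 0.53·0.441623 = -0.066364
x=1.060000, y=-0.066364: f=0.097555 → y ← -0.066364 + 0.53·0.097555 = -0.014660
y(1.59) ≈ -0.0147

-0.0147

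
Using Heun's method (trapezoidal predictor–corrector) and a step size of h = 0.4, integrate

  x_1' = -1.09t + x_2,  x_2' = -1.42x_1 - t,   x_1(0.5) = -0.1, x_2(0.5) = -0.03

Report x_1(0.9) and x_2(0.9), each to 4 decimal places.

Heun on (x_1,x_2): k1 = f(t_n, state_n); k2 = f(t_n + h, state_n + h·k1); state_{n+1} = state_n + (h/2)·(k1 + k2).
0.500000: (-0.100000, -0.030000)
  k1 = (-0.575000, -0.358000)
  predictor → (-0.330000, -0.173200)
  k2 = (-1.154200, -0.431400)
  → (-0.445840, -0.187880)
(x_1(0.9), x_2(0.9)) ≈ (-0.4458, -0.1879)

-0.4458, -0.1879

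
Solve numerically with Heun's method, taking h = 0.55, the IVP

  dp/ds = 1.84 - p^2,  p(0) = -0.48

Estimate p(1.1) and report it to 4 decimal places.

Heun: k1 = f(s_n, p_n); k2 = f(s_n + h, p_n + h·k1); p_{n+1} = p_n + (h/2)·(k1 + k2).
s=0.000000, p=-0.480000:
  k1 = f(0.000000, -0.480000) = 1.609600
  k2 = f(0.550000, 0.405280) = 1.675748
  p ← -0.480000 + (0.55/2)·(1.609600 + 1.675748) = 0.423471
s=0.550000, p=0.423471:
  k1 = f(0.550000, 0.423471) = 1.660673
  k2 = f(1.100000, 1.336841) = 0.052857
  p ← 0.423471 + (0.55/2)·(1.660673 + 0.052857) = 0.894691
p(1.1) ≈ 0.8947

0.8947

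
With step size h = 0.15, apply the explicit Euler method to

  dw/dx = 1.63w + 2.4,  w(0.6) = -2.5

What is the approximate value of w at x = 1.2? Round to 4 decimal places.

Euler: w_{n+1} = w_n + h·f(x_n, w_n).
x=0.600000, w=-2.500000: f=-1.675000 → w ← -2.500000 + 0.15·(-1.675000) = -2.751250
x=0.750000, w=-2.751250: f=-2.084537 → w ← -2.751250 + 0.15·(-2.084537) = -3.063931
x=0.900000, w=-3.063931: f=-2.594207 → w ← -3.063931 + 0.15·(-2.594207) = -3.453062
x=1.050000, w=-3.453062: f=-3.228491 → w ← -3.453062 + 0.15·(-3.228491) = -3.937335
w(1.2) ≈ -3.9373

-3.9373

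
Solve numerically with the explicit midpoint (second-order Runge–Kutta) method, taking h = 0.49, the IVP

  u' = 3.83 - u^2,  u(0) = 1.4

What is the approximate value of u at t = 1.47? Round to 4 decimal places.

Midpoint: k1 = f(t_n, u_n); k2 = f(t_n + h/2, u_n + (h/2)·k1); u_{n+1} = u_n + h·k2.
t=0.000000, u=1.400000:
  k1 = f(0.000000, 1.400000) = 1.870000
  k2 = f(0.245000, 1.858150) = 0.377279
  u ← 1.400000 + 0.49·0.377279 = 1.584867
t=0.490000, u=1.584867:
  k1 = f(0.490000, 1.584867) = 1.318198
  k2 = f(0.735000, 1.907825) = 0.190204
  u ← 1.584867 + 0.49·0.190204 = 1.678066
t=0.980000, u=1.678066:
  k1 = f(0.980000, 1.678066) = 1.014094
  k2 = f(1.225000, 1.926519) = 0.118524
  u ← 1.678066 + 0.49·0.118524 = 1.736143
u(1.47) ≈ 1.7361

1.7361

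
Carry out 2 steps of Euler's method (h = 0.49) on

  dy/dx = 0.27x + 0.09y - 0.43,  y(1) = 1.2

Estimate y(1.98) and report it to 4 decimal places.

1.2127

Euler: y_{n+1} = y_n + h·f(x_n, y_n).
x=1.000000, y=1.200000: f=-0.052000 → y ← 1.200000 + 0.49·(-0.052000) = 1.174520
x=1.490000, y=1.174520: f=0.078007 → y ← 1.174520 + 0.49·0.078007 = 1.212743
y(1.98) ≈ 1.2127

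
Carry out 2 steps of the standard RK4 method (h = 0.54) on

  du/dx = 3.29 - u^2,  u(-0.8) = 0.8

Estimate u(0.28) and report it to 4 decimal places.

1.7332

RK4: k1 = f(x_n, u_n); k2 = f(x_n + h/2, u_n + (h/2)·k1); k3 = f(x_n + h/2, u_n + (h/2)·k2); k4 = f(x_n + h, u_n + h·k3); u_{n+1} = u_n + (h/6)·(k1 + 2k2 + 2k3 + k4).
x=-0.800000, u=0.800000:
  k1 = f(-0.800000, 0.800000) = 2.650000
  k2 = f(-0.530000, 1.515500) = 0.993260
  k3 = f(-0.530000, 1.068180) = 2.148991
  k4 = f(-0.260000, 1.960455) = -0.553385
  u ← 0.800000 + (0.54/6)·(k1 + 2k2 + 2k3 + k4) = 1.554301
x=-0.260000, u=1.554301:
  k1 = f(-0.260000, 1.554301) = 0.874150
  k2 = f(0.010000, 1.790321) = 0.084751
  k3 = f(0.010000, 1.577183) = 0.802493
  k4 = f(0.280000, 1.987647) = -0.660740
  u ← 1.554301 + (0.54/6)·(k1 + 2k2 + 2k3 + k4) = 1.733211
u(0.28) ≈ 1.7332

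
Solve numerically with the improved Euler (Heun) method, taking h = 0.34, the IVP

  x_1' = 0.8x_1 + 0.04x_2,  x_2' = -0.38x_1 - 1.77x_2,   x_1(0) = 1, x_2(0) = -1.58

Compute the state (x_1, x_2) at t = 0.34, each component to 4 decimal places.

1.2902, -1.0218

Heun on (x_1,x_2): k1 = f(t_n, state_n); k2 = f(t_n + h, state_n + h·k1); state_{n+1} = state_n + (h/2)·(k1 + k2).
0.000000: (1.000000, -1.580000)
  k1 = (0.736800, 2.416600)
  predictor → (1.250512, -0.758356)
  k2 = (0.970075, 0.867096)
  → (1.290169, -1.021772)
(x_1(0.34), x_2(0.34)) ≈ (1.2902, -1.0218)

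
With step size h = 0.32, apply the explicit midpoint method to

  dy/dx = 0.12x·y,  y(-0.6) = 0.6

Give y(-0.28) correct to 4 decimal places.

0.5900

Midpoint: k1 = f(x_n, y_n); k2 = f(x_n + h/2, y_n + (h/2)·k1); y_{n+1} = y_n + h·k2.
x=-0.600000, y=0.600000:
  k1 = f(-0.600000, 0.600000) = -0.043200
  k2 = f(-0.440000, 0.593088) = -0.031315
  y ← 0.600000 + 0.32·(-0.031315) = 0.589979
y(-0.28) ≈ 0.5900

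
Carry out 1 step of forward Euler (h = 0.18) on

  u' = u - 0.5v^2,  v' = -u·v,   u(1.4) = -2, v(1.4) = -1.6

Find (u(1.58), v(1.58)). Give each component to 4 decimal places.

-2.5904, -2.1760

Euler on (u,v): u_{n+1} = u_n + h·u', v_{n+1} = v_n + h·v'.
1.400000: (-2.000000, -1.600000); f=(-3.280000, -3.200000) → (-2.590400, -2.176000)
(u(1.58), v(1.58)) ≈ (-2.5904, -2.1760)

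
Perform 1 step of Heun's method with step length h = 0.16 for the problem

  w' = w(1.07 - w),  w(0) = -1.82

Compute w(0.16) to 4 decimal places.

Heun: k1 = f(t_n, w_n); k2 = f(t_n + h, w_n + h·k1); w_{n+1} = w_n + (h/2)·(k1 + k2).
t=0.000000, w=-1.820000:
  k1 = f(0.000000, -1.820000) = -5.259800
  k2 = f(0.160000, -2.661568) = -9.931822
  w ← -1.820000 + (0.16/2)·(-5.259800 + (-9.931822)) = -3.035330
w(0.16) ≈ -3.0353

-3.0353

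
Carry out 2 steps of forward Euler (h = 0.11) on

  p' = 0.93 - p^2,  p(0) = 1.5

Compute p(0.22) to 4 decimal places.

1.2552

Euler: p_{n+1} = p_n + h·f(x_n, p_n).
x=0.000000, p=1.500000: f=-1.320000 → p ← 1.500000 + 0.11·(-1.320000) = 1.354800
x=0.110000, p=1.354800: f=-0.905483 → p ← 1.354800 + 0.11·(-0.905483) = 1.255197
p(0.22) ≈ 1.2552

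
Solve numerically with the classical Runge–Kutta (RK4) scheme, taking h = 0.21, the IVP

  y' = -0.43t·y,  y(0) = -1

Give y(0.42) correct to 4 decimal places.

RK4: k1 = f(t_n, y_n); k2 = f(t_n + h/2, y_n + (h/2)·k1); k3 = f(t_n + h/2, y_n + (h/2)·k2); k4 = f(t_n + h, y_n + h·k3); y_{n+1} = y_n + (h/6)·(k1 + 2k2 + 2k3 + k4).
t=0.000000, y=-1.000000:
  k1 = f(0.000000, -1.000000) = 0.000000
  k2 = f(0.105000, -1.000000) = 0.045150
  k3 = f(0.105000, -0.995259) = 0.044936
  k4 = f(0.210000, -0.990563) = 0.089448
  y ← -1.000000 + (0.21/6)·(k1 + 2k2 + 2k3 + k4) = -0.990563
t=0.210000, y=-0.990563:
  k1 = f(0.210000, -0.990563) = 0.089448
  k2 = f(0.315000, -0.981171) = 0.132900
  k3 = f(0.315000, -0.976609) = 0.132282
  k4 = f(0.420000, -0.962784) = 0.173879
  y ← -0.990563 + (0.21/6)·(k1 + 2k2 + 2k3 + k4) = -0.962784
y(0.42) ≈ -0.9628

-0.9628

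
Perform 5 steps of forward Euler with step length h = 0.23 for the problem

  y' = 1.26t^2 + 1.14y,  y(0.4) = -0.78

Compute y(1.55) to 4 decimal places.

Euler: y_{n+1} = y_n + h·f(t_n, y_n).
t=0.400000, y=-0.780000: f=-0.687600 → y ← -0.780000 + 0.23·(-0.687600) = -0.938148
t=0.630000, y=-0.938148: f=-0.569395 → y ← -0.938148 + 0.23·(-0.569395) = -1.069109
t=0.860000, y=-1.069109: f=-0.286888 → y ← -1.069109 + 0.23·(-0.286888) = -1.135093
t=1.090000, y=-1.135093: f=0.203000 → y ← -1.135093 + 0.23·0.203000 = -1.088403
t=1.320000, y=-1.088403: f=0.954645 → y ← -1.088403 + 0.23·0.954645 = -0.868835
y(1.55) ≈ -0.8688

-0.8688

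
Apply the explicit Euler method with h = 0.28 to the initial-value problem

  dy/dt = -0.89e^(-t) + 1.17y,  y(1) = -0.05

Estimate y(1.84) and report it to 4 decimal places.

-0.4229

Euler: y_{n+1} = y_n + h·f(t_n, y_n).
t=1.000000, y=-0.050000: f=-0.385913 → y ← -0.050000 + 0.28·(-0.385913) = -0.158056
t=1.280000, y=-0.158056: f=-0.432378 → y ← -0.158056 + 0.28·(-0.432378) = -0.279121
t=1.560000, y=-0.279121: f=-0.513593 → y ← -0.279121 + 0.28·(-0.513593) = -0.422928
y(1.84) ≈ -0.4229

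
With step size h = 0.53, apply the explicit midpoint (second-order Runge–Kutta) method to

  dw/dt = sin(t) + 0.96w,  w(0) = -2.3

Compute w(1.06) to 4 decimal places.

-5.4989

Midpoint: k1 = f(t_n, w_n); k2 = f(t_n + h/2, w_n + (h/2)·k1); w_{n+1} = w_n + h·k2.
t=0.000000, w=-2.300000:
  k1 = f(0.000000, -2.300000) = -2.208000
  k2 = f(0.265000, -2.885120) = -2.507806
  w ← -2.300000 + 0.53·(-2.507806) = -3.629137
t=0.530000, w=-3.629137:
  k1 = f(0.530000, -3.629137) = -2.978438
  k2 = f(0.795000, -4.418423) = -3.527823
  w ← -3.629137 + 0.53·(-3.527823) = -5.498883
w(1.06) ≈ -5.4989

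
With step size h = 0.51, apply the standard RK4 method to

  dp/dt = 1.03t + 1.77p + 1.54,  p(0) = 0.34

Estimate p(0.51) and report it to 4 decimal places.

RK4: k1 = f(t_n, p_n); k2 = f(t_n + h/2, p_n + (h/2)·k1); k3 = f(t_n + h/2, p_n + (h/2)·k2); k4 = f(t_n + h, p_n + h·k3); p_{n+1} = p_n + (h/6)·(k1 + 2k2 + 2k3 + k4).
t=0.000000, p=0.340000:
  k1 = f(0.000000, 0.340000) = 2.141800
  k2 = f(0.255000, 0.886159) = 3.371151
  k3 = f(0.255000, 1.199644) = 3.926019
  k4 = f(0.510000, 2.342270) = 6.211118
  p ← 0.340000 + (0.51/6)·(k1 + 2k2 + 2k3 + k4) = 2.290517
p(0.51) ≈ 2.2905

2.2905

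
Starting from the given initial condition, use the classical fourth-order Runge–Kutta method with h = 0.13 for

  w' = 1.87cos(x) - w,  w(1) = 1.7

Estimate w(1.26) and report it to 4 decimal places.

1.4908

RK4: k1 = f(x_n, w_n); k2 = f(x_n + h/2, w_n + (h/2)·k1); k3 = f(x_n + h/2, w_n + (h/2)·k2); k4 = f(x_n + h, w_n + h·k3); w_{n+1} = w_n + (h/6)·(k1 + 2k2 + 2k3 + k4).
x=1.000000, w=1.700000:
  k1 = f(1.000000, 1.700000) = -0.689635
  k2 = f(1.065000, 1.655174) = -0.749151
  k3 = f(1.065000, 1.651305) = -0.745282
  k4 = f(1.130000, 1.603113) = -0.805259
  w ← 1.700000 + (0.13/6)·(k1 + 2k2 + 2k3 + k4) = 1.602852
x=1.130000, w=1.602852:
  k1 = f(1.130000, 1.602852) = -0.804998
  k2 = f(1.195000, 1.550527) = -0.864212
  k3 = f(1.195000, 1.546678) = -0.860363
  k4 = f(1.260000, 1.491005) = -0.919127
  w ← 1.602852 + (0.13/6)·(k1 + 2k2 + 2k3 + k4) = 1.490764
w(1.26) ≈ 1.4908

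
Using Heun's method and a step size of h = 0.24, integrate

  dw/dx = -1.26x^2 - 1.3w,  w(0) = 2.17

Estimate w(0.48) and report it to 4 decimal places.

Heun: k1 = f(x_n, w_n); k2 = f(x_n + h, w_n + h·k1); w_{n+1} = w_n + (h/2)·(k1 + k2).
x=0.000000, w=2.170000:
  k1 = f(0.000000, 2.170000) = -2.821000
  k2 = f(0.240000, 1.492960) = -2.013424
  w ← 2.170000 + (0.24/2)·(-2.821000 + (-2.013424)) = 1.589869
x=0.240000, w=1.589869:
  k1 = f(0.240000, 1.589869) = -2.139406
  k2 = f(0.480000, 1.076412) = -1.689639
  w ← 1.589869 + (0.24/2)·(-2.139406 + (-1.689639)) = 1.130384
w(0.48) ≈ 1.1304

1.1304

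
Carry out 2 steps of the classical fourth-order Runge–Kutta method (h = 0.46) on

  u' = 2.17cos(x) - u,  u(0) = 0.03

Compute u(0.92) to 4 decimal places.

1.0994

RK4: k1 = f(x_n, u_n); k2 = f(x_n + h/2, u_n + (h/2)·k1); k3 = f(x_n + h/2, u_n + (h/2)·k2); k4 = f(x_n + h, u_n + h·k3); u_{n+1} = u_n + (h/6)·(k1 + 2k2 + 2k3 + k4).
x=0.000000, u=0.030000:
  k1 = f(0.000000, 0.030000) = 2.140000
  k2 = f(0.230000, 0.522200) = 1.590656
  k3 = f(0.230000, 0.395851) = 1.717005
  k4 = f(0.460000, 0.819822) = 1.124612
  u ← 0.030000 + (0.46/6)·(k1 + 2k2 + 2k3 + k4) = 0.787462
x=0.460000, u=0.787462:
  k1 = f(0.460000, 0.787462) = 1.156972
  k2 = f(0.690000, 1.053565) = 0.620039
  k3 = f(0.690000, 0.930070) = 0.743533
  k4 = f(0.920000, 1.129487) = 0.185143
  u ← 0.787462 + (0.46/6)·(k1 + 2k2 + 2k3 + k4) = 1.099438
u(0.92) ≈ 1.0994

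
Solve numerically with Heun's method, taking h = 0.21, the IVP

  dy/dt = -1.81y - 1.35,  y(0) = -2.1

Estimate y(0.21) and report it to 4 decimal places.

Heun: k1 = f(t_n, y_n); k2 = f(t_n + h, y_n + h·k1); y_{n+1} = y_n + (h/2)·(k1 + k2).
t=0.000000, y=-2.100000:
  k1 = f(0.000000, -2.100000) = 2.451000
  k2 = f(0.210000, -1.585290) = 1.519375
  y ← -2.100000 + (0.21/2)·(2.451000 + 1.519375) = -1.683111
y(0.21) ≈ -1.6831

-1.6831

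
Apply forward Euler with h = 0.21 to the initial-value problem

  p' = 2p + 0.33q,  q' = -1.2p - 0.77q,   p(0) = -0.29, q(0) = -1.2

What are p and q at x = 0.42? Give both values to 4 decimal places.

Euler on (p,q): p_{n+1} = p_n + h·p', q_{n+1} = q_n + h·q'.
0.000000: (-0.290000, -1.200000); f=(-0.976000, 1.272000) → (-0.494960, -0.932880)
0.210000: (-0.494960, -0.932880); f=(-1.297770, 1.312270) → (-0.767492, -0.657303)
(p(0.42), q(0.42)) ≈ (-0.7675, -0.6573)

-0.7675, -0.6573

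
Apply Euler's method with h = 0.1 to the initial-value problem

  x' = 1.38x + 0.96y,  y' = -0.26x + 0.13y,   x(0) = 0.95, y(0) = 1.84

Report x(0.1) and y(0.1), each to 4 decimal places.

Euler on (x,y): x_{n+1} = x_n + h·x', y_{n+1} = y_n + h·y'.
0.000000: (0.950000, 1.840000); f=(3.077400, -0.007800) → (1.257740, 1.839220)
(x(0.1), y(0.1)) ≈ (1.2577, 1.8392)

1.2577, 1.8392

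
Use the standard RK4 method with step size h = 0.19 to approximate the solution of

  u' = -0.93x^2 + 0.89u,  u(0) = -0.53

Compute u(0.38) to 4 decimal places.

RK4: k1 = f(x_n, u_n); k2 = f(x_n + h/2, u_n + (h/2)·k1); k3 = f(x_n + h/2, u_n + (h/2)·k2); k4 = f(x_n + h, u_n + h·k3); u_{n+1} = u_n + (h/6)·(k1 + 2k2 + 2k3 + k4).
x=0.000000, u=-0.530000:
  k1 = f(0.000000, -0.530000) = -0.471700
  k2 = f(0.095000, -0.574812) = -0.519975
  k3 = f(0.095000, -0.579398) = -0.524057
  k4 = f(0.190000, -0.629571) = -0.593891
  u ← -0.530000 + (0.19/6)·(k1 + 2k2 + 2k3 + k4) = -0.629866
x=0.190000, u=-0.629866:
  k1 = f(0.190000, -0.629866) = -0.594154
  k2 = f(0.285000, -0.686310) = -0.686355
  k3 = f(0.285000, -0.695070) = -0.694151
  k4 = f(0.380000, -0.761755) = -0.812254
  u ← -0.629866 + (0.19/6)·(k1 + 2k2 + 2k3 + k4) = -0.761834
u(0.38) ≈ -0.7618

-0.7618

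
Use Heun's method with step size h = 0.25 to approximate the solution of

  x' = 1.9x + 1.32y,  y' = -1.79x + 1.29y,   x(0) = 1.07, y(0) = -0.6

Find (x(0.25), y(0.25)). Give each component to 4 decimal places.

Heun on (x,y): k1 = f(s_n, state_n); k2 = f(s_n + h, state_n + h·k1); state_{n+1} = state_n + (h/2)·(k1 + k2).
0.000000: (1.070000, -0.600000)
  k1 = (1.241000, -2.689300)
  predictor → (1.380250, -1.272325)
  k2 = (0.943006, -4.111947)
  → (1.343001, -1.450156)
(x(0.25), y(0.25)) ≈ (1.3430, -1.4502)

1.3430, -1.4502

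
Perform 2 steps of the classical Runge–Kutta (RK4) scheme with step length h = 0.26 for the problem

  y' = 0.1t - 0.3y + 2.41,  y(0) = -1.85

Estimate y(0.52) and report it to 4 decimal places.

-0.4096

RK4: k1 = f(t_n, y_n); k2 = f(t_n + h/2, y_n + (h/2)·k1); k3 = f(t_n + h/2, y_n + (h/2)·k2); k4 = f(t_n + h, y_n + h·k3); y_{n+1} = y_n + (h/6)·(k1 + 2k2 + 2k3 + k4).
t=0.000000, y=-1.850000:
  k1 = f(0.000000, -1.850000) = 2.965000
  k2 = f(0.130000, -1.464550) = 2.862365
  k3 = f(0.130000, -1.477893) = 2.866368
  k4 = f(0.260000, -1.104744) = 2.767423
  y ← -1.850000 + (0.26/6)·(k1 + 2k2 + 2k3 + k4) = -1.105105
t=0.260000, y=-1.105105:
  k1 = f(0.260000, -1.105105) = 2.767531
  k2 = f(0.390000, -0.745326) = 2.672598
  k3 = f(0.390000, -0.757667) = 2.676300
  k4 = f(0.520000, -0.409267) = 2.584780
  y ← -1.105105 + (0.26/6)·(k1 + 2k2 + 2k3 + k4) = -0.409600
y(0.52) ≈ -0.4096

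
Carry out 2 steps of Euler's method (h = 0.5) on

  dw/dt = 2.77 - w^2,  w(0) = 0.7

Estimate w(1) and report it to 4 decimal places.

Euler: w_{n+1} = w_n + h·f(t_n, w_n).
t=0.000000, w=0.700000: f=2.280000 → w ← 0.700000 + 0.5·2.280000 = 1.840000
t=0.500000, w=1.840000: f=-0.615600 → w ← 1.840000 + 0.5·(-0.615600) = 1.532200
w(1) ≈ 1.5322

1.5322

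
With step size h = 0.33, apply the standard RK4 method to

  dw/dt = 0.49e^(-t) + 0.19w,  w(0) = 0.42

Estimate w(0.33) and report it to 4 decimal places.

0.5896

RK4: k1 = f(t_n, w_n); k2 = f(t_n + h/2, w_n + (h/2)·k1); k3 = f(t_n + h/2, w_n + (h/2)·k2); k4 = f(t_n + h, w_n + h·k3); w_{n+1} = w_n + (h/6)·(k1 + 2k2 + 2k3 + k4).
t=0.000000, w=0.420000:
  k1 = f(0.000000, 0.420000) = 0.569800
  k2 = f(0.165000, 0.514017) = 0.513131
  k3 = f(0.165000, 0.504667) = 0.511355
  k4 = f(0.330000, 0.588747) = 0.464135
  w ← 0.420000 + (0.33/6)·(k1 + 2k2 + 2k3 + k4) = 0.589560
w(0.33) ≈ 0.5896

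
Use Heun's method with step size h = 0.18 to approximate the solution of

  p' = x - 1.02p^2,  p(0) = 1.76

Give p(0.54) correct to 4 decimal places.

Heun: k1 = f(x_n, p_n); k2 = f(x_n + h, p_n + h·k1); p_{n+1} = p_n + (h/2)·(k1 + k2).
x=0.000000, p=1.760000:
  k1 = f(0.000000, 1.760000) = -3.159552
  k2 = f(0.180000, 1.191281) = -1.267533
  p ← 1.760000 + (0.18/2)·(-3.159552 + (-1.267533)) = 1.361562
x=0.180000, p=1.361562:
  k1 = f(0.180000, 1.361562) = -1.710929
  k2 = f(0.360000, 1.053595) = -0.772264
  p ← 1.361562 + (0.18/2)·(-1.710929 + (-0.772264)) = 1.138075
x=0.360000, p=1.138075:
  k1 = f(0.360000, 1.138075) = -0.961119
  k2 = f(0.540000, 0.965074) = -0.409994
  p ← 1.138075 + (0.18/2)·(-0.961119 + (-0.409994)) = 1.014675
p(0.54) ≈ 1.0147

1.0147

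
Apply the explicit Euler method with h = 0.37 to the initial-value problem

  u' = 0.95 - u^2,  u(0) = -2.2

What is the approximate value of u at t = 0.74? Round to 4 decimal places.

Euler: u_{n+1} = u_n + h·f(t_n, u_n).
t=0.000000, u=-2.200000: f=-3.890000 → u ← -2.200000 + 0.37·(-3.890000) = -3.639300
t=0.370000, u=-3.639300: f=-12.294504 → u ← -3.639300 + 0.37·(-12.294504) = -8.188267
u(0.74) ≈ -8.1883

-8.1883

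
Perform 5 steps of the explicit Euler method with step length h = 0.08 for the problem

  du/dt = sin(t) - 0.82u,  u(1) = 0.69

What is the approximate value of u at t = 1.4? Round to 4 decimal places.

Euler: u_{n+1} = u_n + h·f(t_n, u_n).
t=1.000000, u=0.690000: f=0.275671 → u ← 0.690000 + 0.08·0.275671 = 0.712054
t=1.080000, u=0.712054: f=0.298074 → u ← 0.712054 + 0.08·0.298074 = 0.735900
t=1.160000, u=0.735900: f=0.313365 → u ← 0.735900 + 0.08·0.313365 = 0.760969
t=1.240000, u=0.760969: f=0.321790 → u ← 0.760969 + 0.08·0.321790 = 0.786712
t=1.320000, u=0.786712: f=0.323611 → u ← 0.786712 + 0.08·0.323611 = 0.812601
u(1.4) ≈ 0.8126

0.8126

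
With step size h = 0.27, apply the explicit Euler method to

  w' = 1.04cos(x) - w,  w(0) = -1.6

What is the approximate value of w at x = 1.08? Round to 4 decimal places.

Euler: w_{n+1} = w_n + h·f(x_n, w_n).
x=0.000000, w=-1.600000: f=2.640000 → w ← -1.600000 + 0.27·2.640000 = -0.887200
x=0.270000, w=-0.887200: f=1.889522 → w ← -0.887200 + 0.27·1.889522 = -0.377029
x=0.540000, w=-0.377029: f=1.269046 → w ← -0.377029 + 0.27·1.269046 = -0.034387
x=0.810000, w=-0.034387: f=0.751465 → w ← -0.034387 + 0.27·0.751465 = 0.168509
w(1.08) ≈ 0.1685

0.1685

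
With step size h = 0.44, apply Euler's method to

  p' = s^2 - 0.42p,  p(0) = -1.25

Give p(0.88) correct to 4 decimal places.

-0.7455

Euler: p_{n+1} = p_n + h·f(s_n, p_n).
s=0.000000, p=-1.250000: f=0.525000 → p ← -1.250000 + 0.44·0.525000 = -1.019000
s=0.440000, p=-1.019000: f=0.621580 → p ← -1.019000 + 0.44·0.621580 = -0.745505
p(0.88) ≈ -0.7455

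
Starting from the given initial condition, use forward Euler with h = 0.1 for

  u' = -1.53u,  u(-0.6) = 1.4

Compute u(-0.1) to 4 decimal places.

0.6103

Euler: u_{n+1} = u_n + h·f(t_n, u_n).
t=-0.600000, u=1.400000: f=-2.142000 → u ← 1.400000 + 0.1·(-2.142000) = 1.185800
t=-0.500000, u=1.185800: f=-1.814274 → u ← 1.185800 + 0.1·(-1.814274) = 1.004373
t=-0.400000, u=1.004373: f=-1.536690 → u ← 1.004373 + 0.1·(-1.536690) = 0.850704
t=-0.300000, u=0.850704: f=-1.301576 → u ← 0.850704 + 0.1·(-1.301576) = 0.720546
t=-0.200000, u=0.720546: f=-1.102435 → u ← 0.720546 + 0.1·(-1.102435) = 0.610302
u(-0.1) ≈ 0.6103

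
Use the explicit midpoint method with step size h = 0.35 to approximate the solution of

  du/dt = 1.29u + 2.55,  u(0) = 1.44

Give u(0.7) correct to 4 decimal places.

6.2683

Midpoint: k1 = f(t_n, u_n); k2 = f(t_n + h/2, u_n + (h/2)·k1); u_{n+1} = u_n + h·k2.
t=0.000000, u=1.440000:
  k1 = f(0.000000, 1.440000) = 4.407600
  k2 = f(0.175000, 2.211330) = 5.402616
  u ← 1.440000 + 0.35·5.402616 = 3.330915
t=0.350000, u=3.330915:
  k1 = f(0.350000, 3.330915) = 6.846881
  k2 = f(0.525000, 4.529120) = 8.392564
  u ← 3.330915 + 0.35·8.392564 = 6.268313
u(0.7) ≈ 6.2683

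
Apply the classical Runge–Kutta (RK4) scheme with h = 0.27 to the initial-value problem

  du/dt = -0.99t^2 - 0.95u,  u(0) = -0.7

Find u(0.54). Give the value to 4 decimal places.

-0.4650

RK4: k1 = f(t_n, u_n); k2 = f(t_n + h/2, u_n + (h/2)·k1); k3 = f(t_n + h/2, u_n + (h/2)·k2); k4 = f(t_n + h, u_n + h·k3); u_{n+1} = u_n + (h/6)·(k1 + 2k2 + 2k3 + k4).
t=0.000000, u=-0.700000:
  k1 = f(0.000000, -0.700000) = 0.665000
  k2 = f(0.135000, -0.610225) = 0.561671
  k3 = f(0.135000, -0.624174) = 0.574923
  k4 = f(0.270000, -0.544771) = 0.445361
  u ← -0.700000 + (0.27/6)·(k1 + 2k2 + 2k3 + k4) = -0.547740
t=0.270000, u=-0.547740:
  k1 = f(0.270000, -0.547740) = 0.448182
  k2 = f(0.405000, -0.487236) = 0.300489
  k3 = f(0.405000, -0.507174) = 0.319431
  k4 = f(0.540000, -0.461494) = 0.149735
  u ← -0.547740 + (0.27/6)·(k1 + 2k2 + 2k3 + k4) = -0.465041
u(0.54) ≈ -0.4650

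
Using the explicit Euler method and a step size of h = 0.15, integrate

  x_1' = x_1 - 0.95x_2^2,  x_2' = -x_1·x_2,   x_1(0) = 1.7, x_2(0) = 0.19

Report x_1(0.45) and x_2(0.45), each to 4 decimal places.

Euler on (x_1,x_2): x_1_{n+1} = x_1_n + h·x_1', x_2_{n+1} = x_2_n + h·x_2'.
0.000000: (1.700000, 0.190000); f=(1.665705, -0.323000) → (1.949856, 0.141550)
0.150000: (1.949856, 0.141550); f=(1.930821, -0.276002) → (2.239479, 0.100150)
0.300000: (2.239479, 0.100150); f=(2.229950, -0.224283) → (2.573971, 0.066507)
(x_1(0.45), x_2(0.45)) ≈ (2.5740, 0.0665)

2.5740, 0.0665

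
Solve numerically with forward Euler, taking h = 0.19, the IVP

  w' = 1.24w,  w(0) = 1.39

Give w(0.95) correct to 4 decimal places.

4.0032

Euler: w_{n+1} = w_n + h·f(x_n, w_n).
x=0.000000, w=1.390000: f=1.723600 → w ← 1.390000 + 0.19·1.723600 = 1.717484
x=0.190000, w=1.717484: f=2.129680 → w ← 1.717484 + 0.19·2.129680 = 2.122123
x=0.380000, w=2.122123: f=2.631433 → w ← 2.122123 + 0.19·2.631433 = 2.622095
x=0.570000, w=2.622095: f=3.251398 → w ← 2.622095 + 0.19·3.251398 = 3.239861
x=0.760000, w=3.239861: f=4.017428 → w ← 3.239861 + 0.19·4.017428 = 4.003172
w(0.95) ≈ 4.0032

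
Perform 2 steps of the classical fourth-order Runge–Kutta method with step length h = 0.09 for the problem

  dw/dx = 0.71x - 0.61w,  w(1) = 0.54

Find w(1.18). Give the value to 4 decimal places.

0.6160

RK4: k1 = f(x_n, w_n); k2 = f(x_n + h/2, w_n + (h/2)·k1); k3 = f(x_n + h/2, w_n + (h/2)·k2); k4 = f(x_n + h, w_n + h·k3); w_{n+1} = w_n + (h/6)·(k1 + 2k2 + 2k3 + k4).
x=1.000000, w=0.540000:
  k1 = f(1.000000, 0.540000) = 0.380600
  k2 = f(1.045000, 0.557127) = 0.402103
  k3 = f(1.045000, 0.558095) = 0.401512
  k4 = f(1.090000, 0.576136) = 0.422457
  w ← 0.540000 + (0.09/6)·(k1 + 2k2 + 2k3 + k4) = 0.576154
x=1.090000, w=0.576154:
  k1 = f(1.090000, 0.576154) = 0.422446
  k2 = f(1.135000, 0.595164) = 0.442800
  k3 = f(1.135000, 0.596080) = 0.442241
  k4 = f(1.180000, 0.615956) = 0.462067
  w ← 0.576154 + (0.09/6)·(k1 + 2k2 + 2k3 + k4) = 0.615973
w(1.18) ≈ 0.6160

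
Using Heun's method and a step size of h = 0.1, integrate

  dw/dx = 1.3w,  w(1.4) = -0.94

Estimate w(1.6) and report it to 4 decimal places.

Heun: k1 = f(x_n, w_n); k2 = f(x_n + h, w_n + h·k1); w_{n+1} = w_n + (h/2)·(k1 + k2).
x=1.400000, w=-0.940000:
  k1 = f(1.400000, -0.940000) = -1.222000
  k2 = f(1.500000, -1.062200) = -1.380860
  w ← -0.940000 + (0.1/2)·(-1.222000 + (-1.380860)) = -1.070143
x=1.500000, w=-1.070143:
  k1 = f(1.500000, -1.070143) = -1.391186
  k2 = f(1.600000, -1.209262) = -1.572040
  w ← -1.070143 + (0.1/2)·(-1.391186 + (-1.572040)) = -1.218304
w(1.6) ≈ -1.2183

-1.2183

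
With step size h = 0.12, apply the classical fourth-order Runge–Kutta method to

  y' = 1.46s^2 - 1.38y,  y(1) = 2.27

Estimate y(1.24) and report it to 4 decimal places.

2.0100

RK4: k1 = f(s_n, y_n); k2 = f(s_n + h/2, y_n + (h/2)·k1); k3 = f(s_n + h/2, y_n + (h/2)·k2); k4 = f(s_n + h, y_n + h·k3); y_{n+1} = y_n + (h/6)·(k1 + 2k2 + 2k3 + k4).
s=1.000000, y=2.270000:
  k1 = f(1.000000, 2.270000) = -1.672600
  k2 = f(1.060000, 2.169644) = -1.353653
  k3 = f(1.060000, 2.188781) = -1.380062
  k4 = f(1.120000, 2.104393) = -1.072638
  y ← 2.270000 + (0.12/6)·(k1 + 2k2 + 2k3 + k4) = 2.105747
s=1.120000, y=2.105747:
  k1 = f(1.120000, 2.105747) = -1.074506
  k2 = f(1.180000, 2.041276) = -0.784057
  k3 = f(1.180000, 2.058703) = -0.808106
  k4 = f(1.240000, 2.008774) = -0.527212
  y ← 2.105747 + (0.12/6)·(k1 + 2k2 + 2k3 + k4) = 2.010026
y(1.24) ≈ 2.0100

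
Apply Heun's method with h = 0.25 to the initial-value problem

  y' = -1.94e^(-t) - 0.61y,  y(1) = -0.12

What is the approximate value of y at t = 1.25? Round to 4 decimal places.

Heun: k1 = f(t_n, y_n); k2 = f(t_n + h, y_n + h·k1); y_{n+1} = y_n + (h/2)·(k1 + k2).
t=1.000000, y=-0.120000:
  k1 = f(1.000000, -0.120000) = -0.640486
  k2 = f(1.250000, -0.280122) = -0.384945
  y ← -0.120000 + (0.25/2)·(-0.640486 + (-0.384945)) = -0.248179
y(1.25) ≈ -0.2482

-0.2482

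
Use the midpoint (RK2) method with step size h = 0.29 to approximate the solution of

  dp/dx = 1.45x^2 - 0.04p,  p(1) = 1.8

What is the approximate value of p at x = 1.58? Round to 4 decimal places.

3.1631

Midpoint: k1 = f(x_n, p_n); k2 = f(x_n + h/2, p_n + (h/2)·k1); p_{n+1} = p_n + h·k2.
x=1.000000, p=1.800000:
  k1 = f(1.000000, 1.800000) = 1.378000
  k2 = f(1.145000, 1.999810) = 1.820994
  p ← 1.800000 + 0.29·1.820994 = 2.328088
x=1.290000, p=2.328088:
  k1 = f(1.290000, 2.328088) = 2.319821
  k2 = f(1.435000, 2.664462) = 2.879298
  p ← 2.328088 + 0.29·2.879298 = 3.163085
p(1.58) ≈ 3.1631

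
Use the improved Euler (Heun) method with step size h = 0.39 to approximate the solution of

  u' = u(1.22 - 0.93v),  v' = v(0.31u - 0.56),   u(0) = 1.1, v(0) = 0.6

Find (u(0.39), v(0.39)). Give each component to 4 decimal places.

Heun on (u,v): k1 = f(t_n, state_n); k2 = f(t_n + h, state_n + h·k1); state_{n+1} = state_n + (h/2)·(k1 + k2).
0.000000: (1.100000, 0.600000)
  k1 = (0.728200, -0.131400)
  predictor → (1.383998, 0.548754)
  k2 = (0.982166, -0.071865)
  → (1.433521, 0.560363)
(u(0.39), v(0.39)) ≈ (1.4335, 0.5604)

1.4335, 0.5604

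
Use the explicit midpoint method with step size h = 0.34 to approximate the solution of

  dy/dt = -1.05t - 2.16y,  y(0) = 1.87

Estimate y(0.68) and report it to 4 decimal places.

Midpoint: k1 = f(t_n, y_n); k2 = f(t_n + h/2, y_n + (h/2)·k1); y_{n+1} = y_n + h·k2.
t=0.000000, y=1.870000:
  k1 = f(0.000000, 1.870000) = -4.039200
  k2 = f(0.170000, 1.183336) = -2.734506
  y ← 1.870000 + 0.34·(-2.734506) = 0.940268
t=0.340000, y=0.940268:
  k1 = f(0.340000, 0.940268) = -2.387979
  k2 = f(0.510000, 0.534312) = -1.689613
  y ← 0.940268 + 0.34·(-1.689613) = 0.365800
y(0.68) ≈ 0.3658

0.3658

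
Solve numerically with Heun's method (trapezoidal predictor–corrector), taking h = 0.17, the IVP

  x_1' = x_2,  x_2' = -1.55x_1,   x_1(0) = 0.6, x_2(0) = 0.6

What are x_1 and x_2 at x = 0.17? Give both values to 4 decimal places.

0.6886, 0.4285

Heun on (x_1,x_2): k1 = f(x_n, state_n); k2 = f(x_n + h, state_n + h·k1); state_{n+1} = state_n + (h/2)·(k1 + k2).
0.000000: (0.600000, 0.600000)
  k1 = (0.600000, -0.930000)
  predictor → (0.702000, 0.441900)
  k2 = (0.441900, -1.088100)
  → (0.688562, 0.428461)
(x_1(0.17), x_2(0.17)) ≈ (0.6886, 0.4285)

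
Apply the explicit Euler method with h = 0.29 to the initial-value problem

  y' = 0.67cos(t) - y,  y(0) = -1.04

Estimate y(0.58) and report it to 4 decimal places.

-0.2001

Euler: y_{n+1} = y_n + h·f(t_n, y_n).
t=0.000000, y=-1.040000: f=1.710000 → y ← -1.040000 + 0.29·1.710000 = -0.544100
t=0.290000, y=-0.544100: f=1.186123 → y ← -0.544100 + 0.29·1.186123 = -0.200124
y(0.58) ≈ -0.2001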